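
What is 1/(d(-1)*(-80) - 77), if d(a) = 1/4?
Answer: -1/97 ≈ -0.010309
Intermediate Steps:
d(a) = 1/4
1/(d(-1)*(-80) - 77) = 1/((1/4)*(-80) - 77) = 1/(-20 - 77) = 1/(-97) = -1/97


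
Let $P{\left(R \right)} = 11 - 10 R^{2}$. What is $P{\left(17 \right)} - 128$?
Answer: $-3007$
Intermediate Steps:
$P{\left(R \right)} = 11 - 10 R^{2}$
$P{\left(17 \right)} - 128 = \left(11 - 10 \cdot 17^{2}\right) - 128 = \left(11 - 2890\right) - 128 = -2879 - 128 = -3007$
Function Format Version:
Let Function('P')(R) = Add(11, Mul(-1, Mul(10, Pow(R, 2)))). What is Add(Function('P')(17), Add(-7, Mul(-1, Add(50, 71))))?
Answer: -3007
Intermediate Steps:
Function('P')(R) = Add(11, Mul(-10, Pow(R, 2)))
Add(Function('P')(17), Add(-7, Mul(-1, Add(50, 71)))) = Add(Add(11, Mul(-10, Pow(17, 2))), Add(-7, Mul(-1, Add(50, 71)))) = Add(Add(11, Mul(-10, 289)), Add(-7, Mul(-1, 121))) = Add(Add(11, -2890), Add(-7, -121)) = Add(-2879, -128) = -3007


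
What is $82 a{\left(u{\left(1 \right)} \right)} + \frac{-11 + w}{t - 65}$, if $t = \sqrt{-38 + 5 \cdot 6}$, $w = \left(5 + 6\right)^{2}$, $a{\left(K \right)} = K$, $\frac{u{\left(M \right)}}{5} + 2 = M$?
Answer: $- \frac{1742680}{4233} - \frac{220 i \sqrt{2}}{4233} \approx -411.69 - 0.0735 i$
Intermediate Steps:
$u{\left(M \right)} = -10 + 5 M$
$w = 121$ ($w = 11^{2} = 121$)
$t = 2 i \sqrt{2}$ ($t = \sqrt{-38 + 30} = \sqrt{-8} = 2 i \sqrt{2} \approx 2.8284 i$)
$82 a{\left(u{\left(1 \right)} \right)} + \frac{-11 + w}{t - 65} = 82 \left(-10 + 5 \cdot 1\right) + \frac{-11 + 121}{2 i \sqrt{2} - 65} = 82 \left(-10 + 5\right) + \frac{110}{-65 + 2 i \sqrt{2}} = 82 \left(-5\right) + \frac{110}{-65 + 2 i \sqrt{2}} = -410 + \frac{110}{-65 + 2 i \sqrt{2}}$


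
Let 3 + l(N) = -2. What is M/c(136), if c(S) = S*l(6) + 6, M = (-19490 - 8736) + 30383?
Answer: -2157/674 ≈ -3.2003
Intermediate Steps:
l(N) = -5 (l(N) = -3 - 2 = -5)
M = 2157 (M = -28226 + 30383 = 2157)
c(S) = 6 - 5*S (c(S) = S*(-5) + 6 = -5*S + 6 = 6 - 5*S)
M/c(136) = 2157/(6 - 5*136) = 2157/(6 - 680) = 2157/(-674) = 2157*(-1/674) = -2157/674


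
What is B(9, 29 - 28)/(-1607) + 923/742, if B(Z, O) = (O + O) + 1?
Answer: 1481035/1192394 ≈ 1.2421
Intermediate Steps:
B(Z, O) = 1 + 2*O (B(Z, O) = 2*O + 1 = 1 + 2*O)
B(9, 29 - 28)/(-1607) + 923/742 = (1 + 2*(29 - 28))/(-1607) + 923/742 = (1 + 2*1)*(-1/1607) + 923*(1/742) = (1 + 2)*(-1/1607) + 923/742 = 3*(-1/1607) + 923/742 = -3/1607 + 923/742 = 1481035/1192394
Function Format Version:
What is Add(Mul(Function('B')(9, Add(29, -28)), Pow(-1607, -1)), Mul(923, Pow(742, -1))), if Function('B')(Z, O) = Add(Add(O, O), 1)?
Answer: Rational(1481035, 1192394) ≈ 1.2421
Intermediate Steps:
Function('B')(Z, O) = Add(1, Mul(2, O)) (Function('B')(Z, O) = Add(Mul(2, O), 1) = Add(1, Mul(2, O)))
Add(Mul(Function('B')(9, Add(29, -28)), Pow(-1607, -1)), Mul(923, Pow(742, -1))) = Add(Mul(Add(1, Mul(2, Add(29, -28))), Pow(-1607, -1)), Mul(923, Pow(742, -1))) = Add(Mul(Add(1, Mul(2, 1)), Rational(-1, 1607)), Mul(923, Rational(1, 742))) = Add(Mul(Add(1, 2), Rational(-1, 1607)), Rational(923, 742)) = Add(Mul(3, Rational(-1, 1607)), Rational(923, 742)) = Add(Rational(-3, 1607), Rational(923, 742)) = Rational(1481035, 1192394)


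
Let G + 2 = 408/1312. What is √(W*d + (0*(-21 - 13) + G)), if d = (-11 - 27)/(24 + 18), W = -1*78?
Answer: √22695099/574 ≈ 8.2995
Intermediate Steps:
G = -277/164 (G = -2 + 408/1312 = -2 + 408*(1/1312) = -2 + 51/164 = -277/164 ≈ -1.6890)
W = -78
d = -19/21 (d = -38/42 = -38*1/42 = -19/21 ≈ -0.90476)
√(W*d + (0*(-21 - 13) + G)) = √(-78*(-19/21) + (0*(-21 - 13) - 277/164)) = √(494/7 + (0*(-34) - 277/164)) = √(494/7 + (0 - 277/164)) = √(494/7 - 277/164) = √(79077/1148) = √22695099/574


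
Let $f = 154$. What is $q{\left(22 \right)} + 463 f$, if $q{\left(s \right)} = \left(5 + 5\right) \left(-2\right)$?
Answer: $71282$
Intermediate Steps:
$q{\left(s \right)} = -20$ ($q{\left(s \right)} = 10 \left(-2\right) = -20$)
$q{\left(22 \right)} + 463 f = -20 + 463 \cdot 154 = -20 + 71302 = 71282$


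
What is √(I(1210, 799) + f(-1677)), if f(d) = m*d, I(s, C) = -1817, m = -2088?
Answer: √3499759 ≈ 1870.8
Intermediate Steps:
f(d) = -2088*d
√(I(1210, 799) + f(-1677)) = √(-1817 - 2088*(-1677)) = √(-1817 + 3501576) = √3499759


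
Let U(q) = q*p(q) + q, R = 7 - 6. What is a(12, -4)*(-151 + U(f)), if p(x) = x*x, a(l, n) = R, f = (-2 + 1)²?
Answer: -149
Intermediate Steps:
f = 1 (f = (-1)² = 1)
R = 1
a(l, n) = 1
p(x) = x²
U(q) = q + q³ (U(q) = q*q² + q = q³ + q = q + q³)
a(12, -4)*(-151 + U(f)) = 1*(-151 + (1 + 1³)) = 1*(-151 + (1 + 1)) = 1*(-151 + 2) = 1*(-149) = -149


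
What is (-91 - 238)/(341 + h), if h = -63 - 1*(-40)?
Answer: -329/318 ≈ -1.0346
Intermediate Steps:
h = -23 (h = -63 + 40 = -23)
(-91 - 238)/(341 + h) = (-91 - 238)/(341 - 23) = -329/318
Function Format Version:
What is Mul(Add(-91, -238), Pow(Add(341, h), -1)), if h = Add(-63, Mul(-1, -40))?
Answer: Rational(-329, 318) ≈ -1.0346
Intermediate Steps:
h = -23 (h = Add(-63, 40) = -23)
Mul(Add(-91, -238), Pow(Add(341, h), -1)) = Mul(Add(-91, -238), Pow(Add(341, -23), -1)) = Mul(-329, Pow(318, -1)) = Mul(-329, Rational(1, 318)) = Rational(-329, 318)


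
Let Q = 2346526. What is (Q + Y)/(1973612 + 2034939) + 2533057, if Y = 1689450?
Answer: 10153892206383/4008551 ≈ 2.5331e+6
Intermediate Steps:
(Q + Y)/(1973612 + 2034939) + 2533057 = (2346526 + 1689450)/(1973612 + 2034939) + 2533057 = 4035976/4008551 + 2533057 = 10153892206383/4008551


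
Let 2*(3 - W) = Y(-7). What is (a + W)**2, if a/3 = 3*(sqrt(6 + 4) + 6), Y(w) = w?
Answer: 17881/4 + 1089*sqrt(10) ≈ 7914.0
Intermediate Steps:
a = 54 + 9*sqrt(10) (a = 3*(3*(sqrt(6 + 4) + 6)) = 3*(3*(sqrt(10) + 6)) = 3*(3*(6 + sqrt(10))) = 3*(18 + 3*sqrt(10)) = 54 + 9*sqrt(10) ≈ 82.460)
W = 13/2 (W = 3 - 1/2*(-7) = 3 + 7/2 = 13/2 ≈ 6.5000)
(a + W)**2 = ((54 + 9*sqrt(10)) + 13/2)**2 = (121/2 + 9*sqrt(10))**2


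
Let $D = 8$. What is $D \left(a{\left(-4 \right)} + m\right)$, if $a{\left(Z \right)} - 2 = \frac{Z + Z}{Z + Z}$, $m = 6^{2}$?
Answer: $312$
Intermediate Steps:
$m = 36$
$a{\left(Z \right)} = 3$ ($a{\left(Z \right)} = 2 + \frac{Z + Z}{Z + Z} = 2 + \frac{2 Z}{2 Z} = 2 + 2 Z \frac{1}{2 Z} = 2 + 1 = 3$)
$D \left(a{\left(-4 \right)} + m\right) = 8 \left(3 + 36\right) = 8 \cdot 39 = 312$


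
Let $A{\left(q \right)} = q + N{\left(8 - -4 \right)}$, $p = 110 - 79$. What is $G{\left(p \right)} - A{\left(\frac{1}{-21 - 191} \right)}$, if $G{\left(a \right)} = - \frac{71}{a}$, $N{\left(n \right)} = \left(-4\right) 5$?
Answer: $\frac{116419}{6572} \approx 17.714$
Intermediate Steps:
$p = 31$
$N{\left(n \right)} = -20$
$A{\left(q \right)} = -20 + q$ ($A{\left(q \right)} = q - 20 = -20 + q$)
$G{\left(p \right)} - A{\left(\frac{1}{-21 - 191} \right)} = - \frac{71}{31} - \left(-20 + \frac{1}{-21 - 191}\right) = \left(-71\right) \frac{1}{31} - \left(-20 + \frac{1}{-212}\right) = - \frac{71}{31} - \left(-20 - \frac{1}{212}\right) = - \frac{71}{31} - - \frac{4241}{212} = - \frac{71}{31} + \frac{4241}{212} = \frac{116419}{6572}$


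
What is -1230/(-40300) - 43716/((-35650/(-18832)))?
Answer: -10702362111/463450 ≈ -23093.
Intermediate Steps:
-1230/(-40300) - 43716/((-35650/(-18832))) = -1230*(-1/40300) - 43716/((-35650*(-1/18832))) = 123/4030 - 43716/17825/9416 = 123/4030 - 43716*9416/17825 = 123/4030 - 411629856/17825 = -10702362111/463450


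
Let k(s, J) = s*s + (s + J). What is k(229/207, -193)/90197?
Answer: -8170013/3864851253 ≈ -0.0021139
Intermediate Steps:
k(s, J) = J + s + s**2 (k(s, J) = s**2 + (J + s) = J + s + s**2)
k(229/207, -193)/90197 = (-193 + 229/207 + (229/207)**2)/90197 = (-193 + 229*(1/207) + (229*(1/207))**2)*(1/90197) = (-193 + 229/207 + (229/207)**2)*(1/90197) = (-193 + 229/207 + 52441/42849)*(1/90197) = -8170013/42849*1/90197 = -8170013/3864851253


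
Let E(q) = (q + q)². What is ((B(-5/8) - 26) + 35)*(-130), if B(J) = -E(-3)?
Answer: 3510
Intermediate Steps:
E(q) = 4*q² (E(q) = (2*q)² = 4*q²)
B(J) = -36 (B(J) = -4*(-3)² = -4*9 = -1*36 = -36)
((B(-5/8) - 26) + 35)*(-130) = ((-36 - 26) + 35)*(-130) = (-62 + 35)*(-130) = -27*(-130) = 3510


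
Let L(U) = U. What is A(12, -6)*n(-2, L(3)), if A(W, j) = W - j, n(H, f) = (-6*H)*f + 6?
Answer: 756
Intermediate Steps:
n(H, f) = 6 - 6*H*f (n(H, f) = -6*H*f + 6 = 6 - 6*H*f)
A(12, -6)*n(-2, L(3)) = (12 - 1*(-6))*(6 - 6*(-2)*3) = (12 + 6)*(6 + 36) = 18*42 = 756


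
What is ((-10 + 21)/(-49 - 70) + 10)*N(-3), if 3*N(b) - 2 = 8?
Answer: 3930/119 ≈ 33.025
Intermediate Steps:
N(b) = 10/3 (N(b) = ⅔ + (⅓)*8 = ⅔ + 8/3 = 10/3)
((-10 + 21)/(-49 - 70) + 10)*N(-3) = ((-10 + 21)/(-49 - 70) + 10)*(10/3) = (11/(-119) + 10)*(10/3) = (11*(-1/119) + 10)*(10/3) = (-11/119 + 10)*(10/3) = (1179/119)*(10/3) = 3930/119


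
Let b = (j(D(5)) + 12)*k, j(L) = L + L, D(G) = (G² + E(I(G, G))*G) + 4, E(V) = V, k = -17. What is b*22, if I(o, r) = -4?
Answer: -11220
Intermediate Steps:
D(G) = 4 + G² - 4*G (D(G) = (G² - 4*G) + 4 = 4 + G² - 4*G)
j(L) = 2*L
b = -510 (b = (2*(4 + 5² - 4*5) + 12)*(-17) = (2*(4 + 25 - 20) + 12)*(-17) = (2*9 + 12)*(-17) = (18 + 12)*(-17) = 30*(-17) = -510)
b*22 = -510*22 = -11220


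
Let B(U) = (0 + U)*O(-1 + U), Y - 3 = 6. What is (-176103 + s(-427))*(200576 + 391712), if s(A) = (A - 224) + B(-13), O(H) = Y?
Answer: -104758570848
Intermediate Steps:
Y = 9 (Y = 3 + 6 = 9)
O(H) = 9
B(U) = 9*U (B(U) = (0 + U)*9 = U*9 = 9*U)
s(A) = -341 + A (s(A) = (A - 224) + 9*(-13) = (-224 + A) - 117 = -341 + A)
(-176103 + s(-427))*(200576 + 391712) = (-176103 + (-341 - 427))*(200576 + 391712) = (-176103 - 768)*592288 = -176871*592288 = -104758570848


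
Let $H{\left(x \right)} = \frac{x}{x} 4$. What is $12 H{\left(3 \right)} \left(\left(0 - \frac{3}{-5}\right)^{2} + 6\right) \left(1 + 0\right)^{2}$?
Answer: $\frac{7632}{25} \approx 305.28$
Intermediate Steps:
$H{\left(x \right)} = 4$ ($H{\left(x \right)} = 1 \cdot 4 = 4$)
$12 H{\left(3 \right)} \left(\left(0 - \frac{3}{-5}\right)^{2} + 6\right) \left(1 + 0\right)^{2} = 12 \cdot 4 \left(\left(0 - \frac{3}{-5}\right)^{2} + 6\right) \left(1 + 0\right)^{2} = 48 \left(\left(0 - - \frac{3}{5}\right)^{2} + 6\right) 1^{2} = 48 \left(\left(0 + \frac{3}{5}\right)^{2} + 6\right) 1 = 48 \left(\left(\frac{3}{5}\right)^{2} + 6\right) 1 = 48 \left(\frac{9}{25} + 6\right) 1 = 48 \cdot \frac{159}{25} \cdot 1 = 48 \cdot \frac{159}{25} = \frac{7632}{25}$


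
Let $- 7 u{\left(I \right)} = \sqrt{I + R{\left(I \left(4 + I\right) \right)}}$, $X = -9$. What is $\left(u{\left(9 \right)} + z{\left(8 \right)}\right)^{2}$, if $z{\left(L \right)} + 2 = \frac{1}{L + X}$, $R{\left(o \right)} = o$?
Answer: $\frac{81}{7} + \frac{18 \sqrt{14}}{7} \approx 21.193$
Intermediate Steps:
$z{\left(L \right)} = -2 + \frac{1}{-9 + L}$ ($z{\left(L \right)} = -2 + \frac{1}{L - 9} = -2 + \frac{1}{-9 + L}$)
$u{\left(I \right)} = - \frac{\sqrt{I + I \left(4 + I\right)}}{7}$
$\left(u{\left(9 \right)} + z{\left(8 \right)}\right)^{2} = \left(- \frac{\sqrt{9 \left(5 + 9\right)}}{7} + \frac{19 - 16}{-9 + 8}\right)^{2} = \left(- \frac{\sqrt{9 \cdot 14}}{7} + \frac{19 - 16}{-1}\right)^{2} = \left(- \frac{\sqrt{126}}{7} - 3\right)^{2} = \left(- \frac{3 \sqrt{14}}{7} - 3\right)^{2} = \left(-3 - \frac{3 \sqrt{14}}{7}\right)^{2}$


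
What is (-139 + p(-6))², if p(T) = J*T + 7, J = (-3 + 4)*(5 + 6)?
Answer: 39204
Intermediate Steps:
J = 11 (J = 1*11 = 11)
p(T) = 7 + 11*T (p(T) = 11*T + 7 = 7 + 11*T)
(-139 + p(-6))² = (-139 + (7 + 11*(-6)))² = (-139 + (7 - 66))² = (-139 - 59)² = (-198)² = 39204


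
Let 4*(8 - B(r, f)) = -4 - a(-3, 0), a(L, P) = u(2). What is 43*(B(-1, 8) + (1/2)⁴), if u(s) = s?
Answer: 6579/16 ≈ 411.19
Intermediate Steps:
a(L, P) = 2
B(r, f) = 19/2 (B(r, f) = 8 - (-4 - 1*2)/4 = 8 - (-4 - 2)/4 = 8 - ¼*(-6) = 8 + 3/2 = 19/2)
43*(B(-1, 8) + (1/2)⁴) = 43*(19/2 + (1/2)⁴) = 43*(19/2 + (1*(½))⁴) = 43*(19/2 + (½)⁴) = 43*(19/2 + 1/16) = 43*(153/16) = 6579/16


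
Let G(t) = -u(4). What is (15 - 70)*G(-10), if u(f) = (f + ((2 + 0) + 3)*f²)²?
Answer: 388080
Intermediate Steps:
u(f) = (f + 5*f²)² (u(f) = (f + (2 + 3)*f²)² = (f + 5*f²)²)
G(t) = -7056 (G(t) = -4²*(1 + 5*4)² = -16*(1 + 20)² = -16*21² = -16*441 = -1*7056 = -7056)
(15 - 70)*G(-10) = (15 - 70)*(-7056) = -55*(-7056) = 388080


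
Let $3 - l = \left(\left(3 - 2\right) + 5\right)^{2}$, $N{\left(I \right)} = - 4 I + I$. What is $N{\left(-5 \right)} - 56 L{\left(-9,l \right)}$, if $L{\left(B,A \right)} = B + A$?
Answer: $2367$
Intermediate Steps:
$N{\left(I \right)} = - 3 I$
$l = -33$ ($l = 3 - \left(\left(3 - 2\right) + 5\right)^{2} = 3 - \left(1 + 5\right)^{2} = 3 - 6^{2} = 3 - 36 = -33$)
$L{\left(B,A \right)} = A + B$
$N{\left(-5 \right)} - 56 L{\left(-9,l \right)} = \left(-3\right) \left(-5\right) - 56 \left(-33 - 9\right) = 15 - -2352 = 15 + 2352 = 2367$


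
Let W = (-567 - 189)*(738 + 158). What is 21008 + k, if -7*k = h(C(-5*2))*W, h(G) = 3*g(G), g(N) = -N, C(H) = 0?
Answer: 21008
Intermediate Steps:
W = -677376 (W = -756*896 = -677376)
h(G) = -3*G (h(G) = 3*(-G) = -3*G)
k = 0 (k = -(-3*0)*(-677376)/7 = -0*(-677376) = -⅐*0 = 0)
21008 + k = 21008 + 0 = 21008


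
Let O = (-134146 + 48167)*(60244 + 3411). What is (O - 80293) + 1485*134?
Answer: -5472874548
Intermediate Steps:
O = -5472993245 (O = -85979*63655 = -5472993245)
(O - 80293) + 1485*134 = (-5472993245 - 80293) + 1485*134 = -5473073538 + 198990 = -5472874548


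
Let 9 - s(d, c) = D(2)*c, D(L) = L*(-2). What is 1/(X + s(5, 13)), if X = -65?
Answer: -¼ ≈ -0.25000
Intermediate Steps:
D(L) = -2*L
s(d, c) = 9 + 4*c (s(d, c) = 9 - (-2*2)*c = 9 - (-4)*c = 9 + 4*c)
1/(X + s(5, 13)) = 1/(-65 + (9 + 4*13)) = 1/(-65 + (9 + 52)) = 1/(-65 + 61) = 1/(-4) = -¼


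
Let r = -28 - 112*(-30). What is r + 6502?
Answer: 9834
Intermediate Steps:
r = 3332 (r = -28 + 3360 = 3332)
r + 6502 = 3332 + 6502 = 9834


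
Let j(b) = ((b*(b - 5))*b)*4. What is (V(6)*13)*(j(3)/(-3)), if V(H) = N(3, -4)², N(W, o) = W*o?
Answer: 44928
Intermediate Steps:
j(b) = 4*b²*(-5 + b) (j(b) = ((b*(-5 + b))*b)*4 = (b²*(-5 + b))*4 = 4*b²*(-5 + b))
V(H) = 144 (V(H) = (3*(-4))² = (-12)² = 144)
(V(6)*13)*(j(3)/(-3)) = (144*13)*((4*3²*(-5 + 3))/(-3)) = 1872*((4*9*(-2))*(-⅓)) = 1872*(-72*(-⅓)) = 1872*24 = 44928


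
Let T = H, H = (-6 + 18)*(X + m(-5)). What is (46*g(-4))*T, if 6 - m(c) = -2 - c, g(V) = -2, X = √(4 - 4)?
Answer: -3312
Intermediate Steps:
X = 0 (X = √0 = 0)
m(c) = 8 + c (m(c) = 6 - (-2 - c) = 6 + (2 + c) = 8 + c)
H = 36 (H = (-6 + 18)*(0 + (8 - 5)) = 12*(0 + 3) = 12*3 = 36)
T = 36
(46*g(-4))*T = (46*(-2))*36 = -92*36 = -3312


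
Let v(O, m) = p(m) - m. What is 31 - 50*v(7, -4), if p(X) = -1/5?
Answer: -159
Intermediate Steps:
p(X) = -⅕ (p(X) = -1*⅕ = -⅕)
v(O, m) = -⅕ - m
31 - 50*v(7, -4) = 31 - 50*(-⅕ - 1*(-4)) = 31 - 50*(-⅕ + 4) = 31 - 50*19/5 = 31 - 190 = -159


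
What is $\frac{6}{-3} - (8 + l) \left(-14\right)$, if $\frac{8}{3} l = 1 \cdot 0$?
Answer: $-224$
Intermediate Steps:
$l = 0$ ($l = \frac{3 \cdot 1 \cdot 0}{8} = \frac{3}{8} \cdot 0 = 0$)
$\frac{6}{-3} - (8 + l) \left(-14\right) = \frac{6}{-3} - (8 + 0) \left(-14\right) = 6 \left(- \frac{1}{3}\right) \left(-1\right) 8 \left(-14\right) = - 2 \left(\left(-8\right) \left(-14\right)\right) = \left(-2\right) 112 = -224$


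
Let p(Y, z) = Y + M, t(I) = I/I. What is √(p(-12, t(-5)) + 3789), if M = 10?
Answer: √3787 ≈ 61.539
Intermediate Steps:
t(I) = 1
p(Y, z) = 10 + Y (p(Y, z) = Y + 10 = 10 + Y)
√(p(-12, t(-5)) + 3789) = √((10 - 12) + 3789) = √(-2 + 3789) = √3787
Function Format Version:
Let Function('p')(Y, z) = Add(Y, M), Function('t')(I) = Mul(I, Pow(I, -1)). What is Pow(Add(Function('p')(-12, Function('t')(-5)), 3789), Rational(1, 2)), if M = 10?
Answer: Pow(3787, Rational(1, 2)) ≈ 61.539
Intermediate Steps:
Function('t')(I) = 1
Function('p')(Y, z) = Add(10, Y) (Function('p')(Y, z) = Add(Y, 10) = Add(10, Y))
Pow(Add(Function('p')(-12, Function('t')(-5)), 3789), Rational(1, 2)) = Pow(Add(Add(10, -12), 3789), Rational(1, 2)) = Pow(Add(-2, 3789), Rational(1, 2)) = Pow(3787, Rational(1, 2))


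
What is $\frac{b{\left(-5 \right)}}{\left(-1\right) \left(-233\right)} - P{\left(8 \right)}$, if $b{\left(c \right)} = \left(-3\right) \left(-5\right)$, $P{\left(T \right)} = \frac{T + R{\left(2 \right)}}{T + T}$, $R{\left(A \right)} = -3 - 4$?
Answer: $\frac{7}{3728} \approx 0.0018777$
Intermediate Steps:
$R{\left(A \right)} = -7$
$P{\left(T \right)} = \frac{-7 + T}{2 T}$ ($P{\left(T \right)} = \frac{T - 7}{T + T} = \frac{-7 + T}{2 T}$)
$b{\left(c \right)} = 15$
$\frac{b{\left(-5 \right)}}{\left(-1\right) \left(-233\right)} - P{\left(8 \right)} = \frac{15}{\left(-1\right) \left(-233\right)} - \frac{-7 + 8}{2 \cdot 8} = \frac{15}{233} - \frac{1}{2} \cdot \frac{1}{8} \cdot 1 = 15 \cdot \frac{1}{233} - \frac{1}{16} = \frac{15}{233} - \frac{1}{16} = \frac{7}{3728}$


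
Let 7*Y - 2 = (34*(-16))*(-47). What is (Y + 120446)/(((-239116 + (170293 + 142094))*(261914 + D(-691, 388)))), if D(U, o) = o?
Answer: 13162/2038392559 ≈ 6.4570e-6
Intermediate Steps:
Y = 25570/7 (Y = 2/7 + ((34*(-16))*(-47))/7 = 2/7 + (-544*(-47))/7 = 2/7 + (1/7)*25568 = 2/7 + 25568/7 = 25570/7 ≈ 3652.9)
(Y + 120446)/(((-239116 + (170293 + 142094))*(261914 + D(-691, 388)))) = (25570/7 + 120446)/(((-239116 + (170293 + 142094))*(261914 + 388))) = 868692/(7*(((-239116 + 312387)*262302))) = 868692/(7*((73271*262302))) = (868692/7)/19219129842 = (868692/7)*(1/19219129842) = 13162/2038392559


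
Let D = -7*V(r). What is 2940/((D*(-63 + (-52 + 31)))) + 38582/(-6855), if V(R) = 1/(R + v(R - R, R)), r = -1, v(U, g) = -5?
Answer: -244232/6855 ≈ -35.628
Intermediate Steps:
V(R) = 1/(-5 + R) (V(R) = 1/(R - 5) = 1/(-5 + R))
D = 7/6 (D = -7/(-5 - 1) = -7/(-6) = -7*(-⅙) = 7/6 ≈ 1.1667)
2940/((D*(-63 + (-52 + 31)))) + 38582/(-6855) = 2940/((7*(-63 + (-52 + 31))/6)) + 38582/(-6855) = 2940/((7*(-63 - 21)/6)) + 38582*(-1/6855) = 2940/(((7/6)*(-84))) - 38582/6855 = 2940/(-98) - 38582/6855 = 2940*(-1/98) - 38582/6855 = -30 - 38582/6855 = -244232/6855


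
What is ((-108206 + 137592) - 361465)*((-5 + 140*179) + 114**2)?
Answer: -12635938029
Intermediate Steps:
((-108206 + 137592) - 361465)*((-5 + 140*179) + 114**2) = (29386 - 361465)*((-5 + 25060) + 12996) = -332079*(25055 + 12996) = -332079*38051 = -12635938029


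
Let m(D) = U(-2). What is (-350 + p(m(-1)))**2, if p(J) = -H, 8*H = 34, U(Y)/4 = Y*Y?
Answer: 2007889/16 ≈ 1.2549e+5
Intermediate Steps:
U(Y) = 4*Y**2 (U(Y) = 4*(Y*Y) = 4*Y**2)
m(D) = 16 (m(D) = 4*(-2)**2 = 4*4 = 16)
H = 17/4 (H = (1/8)*34 = 17/4 ≈ 4.2500)
p(J) = -17/4 (p(J) = -1*17/4 = -17/4)
(-350 + p(m(-1)))**2 = (-350 - 17/4)**2 = (-1417/4)**2 = 2007889/16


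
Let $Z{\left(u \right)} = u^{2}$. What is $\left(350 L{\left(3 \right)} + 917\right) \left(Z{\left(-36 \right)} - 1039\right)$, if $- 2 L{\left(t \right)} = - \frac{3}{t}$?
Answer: $280644$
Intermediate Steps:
$L{\left(t \right)} = \frac{3}{2 t}$ ($L{\left(t \right)} = - \frac{\left(-3\right) \frac{1}{t}}{2} = \frac{3}{2 t}$)
$\left(350 L{\left(3 \right)} + 917\right) \left(Z{\left(-36 \right)} - 1039\right) = \left(350 \frac{3}{2 \cdot 3} + 917\right) \left(\left(-36\right)^{2} - 1039\right) = \left(350 \cdot \frac{3}{2} \cdot \frac{1}{3} + 917\right) \left(1296 - 1039\right) = \left(350 \cdot \frac{1}{2} + 917\right) 257 = \left(175 + 917\right) 257 = 1092 \cdot 257 = 280644$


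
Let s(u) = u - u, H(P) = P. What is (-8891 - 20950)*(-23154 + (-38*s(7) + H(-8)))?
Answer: 691177242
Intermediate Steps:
s(u) = 0
(-8891 - 20950)*(-23154 + (-38*s(7) + H(-8))) = (-8891 - 20950)*(-23154 + (-38*0 - 8)) = -29841*(-23154 + (0 - 8)) = -29841*(-23154 - 8) = -29841*(-23162) = 691177242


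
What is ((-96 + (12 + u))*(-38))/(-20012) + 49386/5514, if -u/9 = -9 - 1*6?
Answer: 83249897/9195514 ≈ 9.0533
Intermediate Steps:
u = 135 (u = -9*(-9 - 1*6) = -9*(-9 - 6) = -9*(-15) = 135)
((-96 + (12 + u))*(-38))/(-20012) + 49386/5514 = ((-96 + (12 + 135))*(-38))/(-20012) + 49386/5514 = ((-96 + 147)*(-38))*(-1/20012) + 49386*(1/5514) = (51*(-38))*(-1/20012) + 8231/919 = -1938*(-1/20012) + 8231/919 = 969/10006 + 8231/919 = 83249897/9195514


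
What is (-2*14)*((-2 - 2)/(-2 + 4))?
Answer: 56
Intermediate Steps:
(-2*14)*((-2 - 2)/(-2 + 4)) = -(-112)/2 = -28*(-2) = 56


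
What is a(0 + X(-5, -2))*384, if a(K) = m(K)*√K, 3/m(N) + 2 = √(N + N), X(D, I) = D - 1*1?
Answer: 576*√6/(I + √3) ≈ 610.94 - 352.73*I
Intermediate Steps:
X(D, I) = -1 + D (X(D, I) = D - 1 = -1 + D)
m(N) = 3/(-2 + √2*√N) (m(N) = 3/(-2 + √(N + N)) = 3/(-2 + √(2*N)) = 3/(-2 + √2*√N))
a(K) = 3*√K/(-2 + √2*√K) (a(K) = (3/(-2 + √2*√K))*√K = 3*√K/(-2 + √2*√K))
a(0 + X(-5, -2))*384 = (3*√(0 + (-1 - 5))/(-2 + √2*√(0 + (-1 - 5))))*384 = (3*√(0 - 6)/(-2 + √2*√(0 - 6)))*384 = (3*√(-6)/(-2 + √2*√(-6)))*384 = (3*(I*√6)/(-2 + √2*(I*√6)))*384 = (3*(I*√6)/(-2 + 2*I*√3))*384 = (3*I*√6/(-2 + 2*I*√3))*384 = 1152*I*√6/(-2 + 2*I*√3)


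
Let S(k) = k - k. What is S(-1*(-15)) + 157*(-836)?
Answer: -131252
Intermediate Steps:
S(k) = 0
S(-1*(-15)) + 157*(-836) = 0 + 157*(-836) = 0 - 131252 = -131252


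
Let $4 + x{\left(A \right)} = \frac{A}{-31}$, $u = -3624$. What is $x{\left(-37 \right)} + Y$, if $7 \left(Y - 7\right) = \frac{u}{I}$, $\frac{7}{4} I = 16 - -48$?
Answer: $- \frac{9883}{992} \approx -9.9627$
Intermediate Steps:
$I = \frac{256}{7}$ ($I = \frac{4 \left(16 - -48\right)}{7} = \frac{4 \left(16 + 48\right)}{7} = \frac{4}{7} \cdot 64 = \frac{256}{7} \approx 36.571$)
$x{\left(A \right)} = -4 - \frac{A}{31}$ ($x{\left(A \right)} = -4 + \frac{A}{-31} = -4 + A \left(- \frac{1}{31}\right) = -4 - \frac{A}{31}$)
$Y = - \frac{229}{32}$ ($Y = 7 + \frac{\left(-3624\right) \frac{1}{\frac{256}{7}}}{7} = 7 + \frac{\left(-3624\right) \frac{7}{256}}{7} = 7 + \frac{1}{7} \left(- \frac{3171}{32}\right) = 7 - \frac{453}{32} = - \frac{229}{32} \approx -7.1563$)
$x{\left(-37 \right)} + Y = \left(-4 - - \frac{37}{31}\right) - \frac{229}{32} = \left(-4 + \frac{37}{31}\right) - \frac{229}{32} = - \frac{87}{31} - \frac{229}{32} = - \frac{9883}{992}$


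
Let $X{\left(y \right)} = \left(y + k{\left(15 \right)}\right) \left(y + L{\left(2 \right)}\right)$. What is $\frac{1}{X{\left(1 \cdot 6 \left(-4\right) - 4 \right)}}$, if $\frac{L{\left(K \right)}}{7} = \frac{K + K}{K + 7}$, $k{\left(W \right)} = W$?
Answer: $\frac{9}{2912} \approx 0.0030907$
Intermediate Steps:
$L{\left(K \right)} = \frac{14 K}{7 + K}$ ($L{\left(K \right)} = 7 \frac{K + K}{K + 7} = 7 \frac{2 K}{7 + K} = \frac{14 K}{7 + K}$)
$X{\left(y \right)} = \left(15 + y\right) \left(\frac{28}{9} + y\right)$ ($X{\left(y \right)} = \left(y + 15\right) \left(y + 14 \cdot 2 \frac{1}{7 + 2}\right) = \left(15 + y\right) \left(y + 14 \cdot 2 \cdot \frac{1}{9}\right) = \left(15 + y\right) \left(y + \frac{28}{9}\right) = \left(15 + y\right) \left(\frac{28}{9} + y\right)$)
$\frac{1}{X{\left(1 \cdot 6 \left(-4\right) - 4 \right)}} = \frac{1}{\frac{140}{3} + \left(1 \cdot 6 \left(-4\right) - 4\right)^{2} + \frac{163 \left(1 \cdot 6 \left(-4\right) - 4\right)}{9}} = \frac{1}{\frac{140}{3} + \left(1 \left(-24\right) - 4\right)^{2} + \frac{163 \left(1 \left(-24\right) - 4\right)}{9}} = \frac{1}{\frac{140}{3} + \left(-24 - 4\right)^{2} + \frac{163 \left(-24 - 4\right)}{9}} = \frac{1}{\frac{140}{3} + \left(-28\right)^{2} + \frac{163}{9} \left(-28\right)} = \frac{1}{\frac{140}{3} + 784 - \frac{4564}{9}} = \frac{1}{\frac{2912}{9}} = \frac{9}{2912}$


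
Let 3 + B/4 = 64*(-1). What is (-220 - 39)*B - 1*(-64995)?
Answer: 134407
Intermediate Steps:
B = -268 (B = -12 + 4*(64*(-1)) = -12 + 4*(-64) = -12 - 256 = -268)
(-220 - 39)*B - 1*(-64995) = (-220 - 39)*(-268) - 1*(-64995) = -259*(-268) + 64995 = 69412 + 64995 = 134407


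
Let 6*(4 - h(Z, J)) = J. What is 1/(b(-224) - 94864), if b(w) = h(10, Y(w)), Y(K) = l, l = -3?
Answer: -2/189719 ≈ -1.0542e-5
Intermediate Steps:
Y(K) = -3
h(Z, J) = 4 - J/6
b(w) = 9/2 (b(w) = 4 - ⅙*(-3) = 4 + ½ = 9/2)
1/(b(-224) - 94864) = 1/(9/2 - 94864) = 1/(-189719/2) = -2/189719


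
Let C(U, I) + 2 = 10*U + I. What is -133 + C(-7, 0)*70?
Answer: -5173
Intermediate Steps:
C(U, I) = -2 + I + 10*U (C(U, I) = -2 + (10*U + I) = -2 + (I + 10*U) = -2 + I + 10*U)
-133 + C(-7, 0)*70 = -133 + (-2 + 0 + 10*(-7))*70 = -133 + (-2 + 0 - 70)*70 = -133 - 72*70 = -133 - 5040 = -5173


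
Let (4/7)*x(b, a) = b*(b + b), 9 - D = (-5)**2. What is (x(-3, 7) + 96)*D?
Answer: -2040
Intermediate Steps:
D = -16 (D = 9 - 1*(-5)**2 = 9 - 1*25 = 9 - 25 = -16)
x(b, a) = 7*b**2/2 (x(b, a) = 7*(b*(b + b))/4 = 7*(b*(2*b))/4 = 7*(2*b**2)/4 = 7*b**2/2)
(x(-3, 7) + 96)*D = ((7/2)*(-3)**2 + 96)*(-16) = ((7/2)*9 + 96)*(-16) = (63/2 + 96)*(-16) = (255/2)*(-16) = -2040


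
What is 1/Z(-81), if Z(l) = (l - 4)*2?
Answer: -1/170 ≈ -0.0058824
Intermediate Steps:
Z(l) = -8 + 2*l (Z(l) = (-4 + l)*2 = -8 + 2*l)
1/Z(-81) = 1/(-8 + 2*(-81)) = 1/(-8 - 162) = 1/(-170) = -1/170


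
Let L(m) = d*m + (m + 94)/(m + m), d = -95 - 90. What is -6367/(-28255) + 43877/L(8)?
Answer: -9842896517/333098195 ≈ -29.550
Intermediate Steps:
d = -185
L(m) = -185*m + (94 + m)/(2*m) (L(m) = -185*m + (m + 94)/(m + m) = -185*m + (94 + m)/((2*m)) = -185*m + (94 + m)*(1/(2*m)) = -185*m + (94 + m)/(2*m))
-6367/(-28255) + 43877/L(8) = -6367/(-28255) + 43877/(½ - 185*8 + 47/8) = -6367*(-1/28255) + 43877/(½ - 1480 + 47*(⅛)) = 6367/28255 + 43877/(½ - 1480 + 47/8) = 6367/28255 + 43877/(-11789/8) = 6367/28255 + 43877*(-8/11789) = 6367/28255 - 351016/11789 = -9842896517/333098195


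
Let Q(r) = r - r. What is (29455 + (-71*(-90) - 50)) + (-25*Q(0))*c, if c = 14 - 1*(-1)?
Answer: 35795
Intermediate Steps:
Q(r) = 0
c = 15 (c = 14 + 1 = 15)
(29455 + (-71*(-90) - 50)) + (-25*Q(0))*c = (29455 + (-71*(-90) - 50)) - 25*0*15 = (29455 + (6390 - 50)) + 0*15 = (29455 + 6340) + 0 = 35795 + 0 = 35795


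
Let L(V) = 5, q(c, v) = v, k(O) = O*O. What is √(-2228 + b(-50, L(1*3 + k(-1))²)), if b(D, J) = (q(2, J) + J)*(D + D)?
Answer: 2*I*√1807 ≈ 85.018*I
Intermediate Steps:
k(O) = O²
b(D, J) = 4*D*J (b(D, J) = (J + J)*(D + D) = (2*J)*(2*D) = 4*D*J)
√(-2228 + b(-50, L(1*3 + k(-1))²)) = √(-2228 + 4*(-50)*5²) = √(-2228 + 4*(-50)*25) = √(-2228 - 5000) = √(-7228) = 2*I*√1807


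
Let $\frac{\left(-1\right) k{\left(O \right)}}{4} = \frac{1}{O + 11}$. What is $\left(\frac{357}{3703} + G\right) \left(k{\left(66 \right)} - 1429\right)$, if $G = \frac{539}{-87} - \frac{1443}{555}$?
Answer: $\frac{953543963}{76705} \approx 12431.0$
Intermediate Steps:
$G = - \frac{3826}{435}$ ($G = 539 \left(- \frac{1}{87}\right) - \frac{13}{5} = - \frac{539}{87} - \frac{13}{5} = - \frac{3826}{435} \approx -8.7954$)
$k{\left(O \right)} = - \frac{4}{11 + O}$ ($k{\left(O \right)} = - \frac{4}{O + 11} = - \frac{4}{11 + O}$)
$\left(\frac{357}{3703} + G\right) \left(k{\left(66 \right)} - 1429\right) = \left(\frac{357}{3703} - \frac{3826}{435}\right) \left(- \frac{4}{11 + 66} - 1429\right) = \left(357 \cdot \frac{1}{3703} - \frac{3826}{435}\right) \left(- \frac{4}{77} - 1429\right) = \left(\frac{51}{529} - \frac{3826}{435}\right) \left(\left(-4\right) \frac{1}{77} - 1429\right) = - \frac{2001769 \left(- \frac{4}{77} - 1429\right)}{230115} = \left(- \frac{2001769}{230115}\right) \left(- \frac{110037}{77}\right) = \frac{953543963}{76705}$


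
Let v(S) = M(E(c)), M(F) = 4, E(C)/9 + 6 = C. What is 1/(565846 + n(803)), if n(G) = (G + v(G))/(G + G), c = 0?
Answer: 1606/908749483 ≈ 1.7673e-6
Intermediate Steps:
E(C) = -54 + 9*C
v(S) = 4
n(G) = (4 + G)/(2*G) (n(G) = (G + 4)/(G + G) = (4 + G)/((2*G)) = (4 + G)*(1/(2*G)) = (4 + G)/(2*G))
1/(565846 + n(803)) = 1/(565846 + (½)*(4 + 803)/803) = 1/(565846 + (½)*(1/803)*807) = 1/(565846 + 807/1606) = 1/(908749483/1606) = 1606/908749483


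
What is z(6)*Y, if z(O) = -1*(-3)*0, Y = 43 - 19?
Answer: 0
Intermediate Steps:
Y = 24
z(O) = 0 (z(O) = 3*0 = 0)
z(6)*Y = 0*24 = 0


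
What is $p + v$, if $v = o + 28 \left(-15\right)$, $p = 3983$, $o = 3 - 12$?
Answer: $3554$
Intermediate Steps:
$o = -9$ ($o = 3 - 12 = -9$)
$v = -429$ ($v = -9 + 28 \left(-15\right) = -9 - 420 = -429$)
$p + v = 3983 - 429 = 3554$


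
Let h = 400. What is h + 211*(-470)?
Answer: -98770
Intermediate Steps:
h + 211*(-470) = 400 + 211*(-470) = 400 - 99170 = -98770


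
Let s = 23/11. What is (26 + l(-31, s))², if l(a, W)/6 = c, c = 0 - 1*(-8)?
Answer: 5476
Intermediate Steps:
s = 23/11 (s = 23*(1/11) = 23/11 ≈ 2.0909)
c = 8 (c = 0 + 8 = 8)
l(a, W) = 48 (l(a, W) = 6*8 = 48)
(26 + l(-31, s))² = (26 + 48)² = 74² = 5476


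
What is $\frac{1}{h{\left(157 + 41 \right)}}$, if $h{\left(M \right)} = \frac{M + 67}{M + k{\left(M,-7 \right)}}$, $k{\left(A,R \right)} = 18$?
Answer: $\frac{216}{265} \approx 0.81509$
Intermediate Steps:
$h{\left(M \right)} = \frac{67 + M}{18 + M}$ ($h{\left(M \right)} = \frac{M + 67}{M + 18} = \frac{67 + M}{18 + M}$)
$\frac{1}{h{\left(157 + 41 \right)}} = \frac{1}{\frac{1}{18 + \left(157 + 41\right)} \left(67 + \left(157 + 41\right)\right)} = \frac{1}{\frac{1}{18 + 198} \left(67 + 198\right)} = \frac{1}{\frac{1}{216} \cdot 265} = \frac{1}{\frac{265}{216}} = \frac{216}{265}$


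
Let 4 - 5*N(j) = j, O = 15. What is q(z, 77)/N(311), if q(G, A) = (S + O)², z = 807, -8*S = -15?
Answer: -91125/19648 ≈ -4.6379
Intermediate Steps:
S = 15/8 (S = -⅛*(-15) = 15/8 ≈ 1.8750)
N(j) = ⅘ - j/5
q(G, A) = 18225/64 (q(G, A) = (15/8 + 15)² = (135/8)² = 18225/64)
q(z, 77)/N(311) = 18225/(64*(⅘ - ⅕*311)) = 18225/(64*(⅘ - 311/5)) = 18225/(64*(-307/5)) = (18225/64)*(-5/307) = -91125/19648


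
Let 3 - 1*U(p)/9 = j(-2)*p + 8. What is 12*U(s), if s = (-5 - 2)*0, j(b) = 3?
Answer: -540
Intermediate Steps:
s = 0 (s = -7*0 = 0)
U(p) = -45 - 27*p (U(p) = 27 - 9*(3*p + 8) = 27 - 9*(8 + 3*p) = 27 + (-72 - 27*p) = -45 - 27*p)
12*U(s) = 12*(-45 - 27*0) = 12*(-45 + 0) = 12*(-45) = -540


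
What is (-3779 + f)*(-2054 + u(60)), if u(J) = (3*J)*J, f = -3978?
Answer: -67842722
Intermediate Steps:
u(J) = 3*J²
(-3779 + f)*(-2054 + u(60)) = (-3779 - 3978)*(-2054 + 3*60²) = -7757*(-2054 + 3*3600) = -7757*(-2054 + 10800) = -7757*8746 = -67842722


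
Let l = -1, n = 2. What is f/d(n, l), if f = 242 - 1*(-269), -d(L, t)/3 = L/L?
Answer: -511/3 ≈ -170.33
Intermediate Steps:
d(L, t) = -3 (d(L, t) = -3*L/L = -3*1 = -3)
f = 511 (f = 242 + 269 = 511)
f/d(n, l) = 511/(-3) = 511*(-⅓) = -511/3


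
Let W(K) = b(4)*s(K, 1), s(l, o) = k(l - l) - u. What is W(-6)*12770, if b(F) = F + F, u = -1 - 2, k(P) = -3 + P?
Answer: 0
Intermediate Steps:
u = -3
s(l, o) = 0 (s(l, o) = (-3 + (l - l)) - 1*(-3) = (-3 + 0) + 3 = -3 + 3 = 0)
b(F) = 2*F
W(K) = 0 (W(K) = (2*4)*0 = 8*0 = 0)
W(-6)*12770 = 0*12770 = 0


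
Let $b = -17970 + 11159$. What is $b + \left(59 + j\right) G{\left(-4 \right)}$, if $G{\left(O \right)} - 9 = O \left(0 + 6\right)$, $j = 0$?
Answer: $-7696$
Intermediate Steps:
$b = -6811$
$G{\left(O \right)} = 9 + 6 O$ ($G{\left(O \right)} = 9 + O \left(0 + 6\right) = 9 + O 6 = 9 + 6 O$)
$b + \left(59 + j\right) G{\left(-4 \right)} = -6811 + \left(59 + 0\right) \left(9 + 6 \left(-4\right)\right) = -6811 + 59 \left(9 - 24\right) = -6811 + 59 \left(-15\right) = -6811 - 885 = -7696$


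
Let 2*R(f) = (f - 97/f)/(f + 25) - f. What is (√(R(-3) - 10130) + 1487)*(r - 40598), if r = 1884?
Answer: -57567718 - 19357*I*√364602/3 ≈ -5.7568e+7 - 3.8961e+6*I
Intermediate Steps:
R(f) = -f/2 + (f - 97/f)/(2*(25 + f)) (R(f) = ((f - 97/f)/(f + 25) - f)/2 = ((f - 97/f)/(25 + f) - f)/2 = (-f + (f - 97/f)/(25 + f))/2 = -f/2 + (f - 97/f)/(2*(25 + f)))
(√(R(-3) - 10130) + 1487)*(r - 40598) = (√((½)*(-97 - 1*(-3)³ - 24*(-3)²)/(-3*(25 - 3)) - 10130) + 1487)*(1884 - 40598) = (√((½)*(-⅓)*(-97 - 1*(-27) - 24*9)/22 - 10130) + 1487)*(-38714) = (√((½)*(-⅓)*(1/22)*(-97 + 27 - 216) - 10130) + 1487)*(-38714) = (√((½)*(-⅓)*(1/22)*(-286) - 10130) + 1487)*(-38714) = (√(13/6 - 10130) + 1487)*(-38714) = (√(-60767/6) + 1487)*(-38714) = (I*√364602/6 + 1487)*(-38714) = (1487 + I*√364602/6)*(-38714) = -57567718 - 19357*I*√364602/3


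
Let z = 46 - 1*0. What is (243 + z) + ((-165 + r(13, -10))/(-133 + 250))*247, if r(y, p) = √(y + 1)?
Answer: -178/3 + 19*√14/9 ≈ -51.434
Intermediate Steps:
r(y, p) = √(1 + y)
z = 46 (z = 46 + 0 = 46)
(243 + z) + ((-165 + r(13, -10))/(-133 + 250))*247 = (243 + 46) + ((-165 + √(1 + 13))/(-133 + 250))*247 = 289 + ((-165 + √14)/117)*247 = 289 + ((-165 + √14)*(1/117))*247 = 289 + (-55/39 + √14/117)*247 = 289 + (-1045/3 + 19*√14/9) = -178/3 + 19*√14/9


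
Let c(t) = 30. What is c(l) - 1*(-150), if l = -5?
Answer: 180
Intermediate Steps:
c(l) - 1*(-150) = 30 - 1*(-150) = 30 + 150 = 180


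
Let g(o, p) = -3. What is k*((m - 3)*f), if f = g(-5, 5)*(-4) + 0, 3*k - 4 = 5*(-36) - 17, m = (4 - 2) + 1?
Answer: 0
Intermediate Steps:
m = 3 (m = 2 + 1 = 3)
k = -193/3 (k = 4/3 + (5*(-36) - 17)/3 = 4/3 + (-180 - 17)/3 = 4/3 + (⅓)*(-197) = 4/3 - 197/3 = -193/3 ≈ -64.333)
f = 12 (f = -3*(-4) + 0 = 12 + 0 = 12)
k*((m - 3)*f) = -193*(3 - 3)*12/3 = -0*12 = -193/3*0 = 0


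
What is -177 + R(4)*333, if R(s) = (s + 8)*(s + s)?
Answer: 31791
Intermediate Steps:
R(s) = 2*s*(8 + s) (R(s) = (8 + s)*(2*s) = 2*s*(8 + s))
-177 + R(4)*333 = -177 + (2*4*(8 + 4))*333 = -177 + (2*4*12)*333 = -177 + 96*333 = -177 + 31968 = 31791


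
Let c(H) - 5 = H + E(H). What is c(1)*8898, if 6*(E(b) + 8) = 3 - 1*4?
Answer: -19279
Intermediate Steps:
E(b) = -49/6 (E(b) = -8 + (3 - 1*4)/6 = -8 + (3 - 4)/6 = -8 + (⅙)*(-1) = -8 - ⅙ = -49/6)
c(H) = -19/6 + H (c(H) = 5 + (H - 49/6) = 5 + (-49/6 + H) = -19/6 + H)
c(1)*8898 = (-19/6 + 1)*8898 = -13/6*8898 = -19279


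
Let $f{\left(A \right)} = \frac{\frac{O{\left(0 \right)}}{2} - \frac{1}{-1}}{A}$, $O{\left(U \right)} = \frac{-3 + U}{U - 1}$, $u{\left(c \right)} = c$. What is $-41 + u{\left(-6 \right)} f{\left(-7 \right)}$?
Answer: $- \frac{272}{7} \approx -38.857$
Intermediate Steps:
$O{\left(U \right)} = \frac{-3 + U}{-1 + U}$
$f{\left(A \right)} = \frac{5}{2 A}$ ($f{\left(A \right)} = \frac{\frac{\frac{1}{-1 + 0} \left(-3 + 0\right)}{2} - \frac{1}{-1}}{A} = \frac{\frac{1}{-1} \left(-3\right) \frac{1}{2} - -1}{A} = \frac{\left(-1\right) \left(-3\right) \frac{1}{2} + 1}{A} = \frac{3 \cdot \frac{1}{2} + 1}{A} = \frac{\frac{3}{2} + 1}{A} = \frac{5}{2 A}$)
$-41 + u{\left(-6 \right)} f{\left(-7 \right)} = -41 - 6 \frac{5}{2 \left(-7\right)} = -41 - 6 \cdot \frac{5}{2} \left(- \frac{1}{7}\right) = -41 - - \frac{15}{7} = -41 + \frac{15}{7} = - \frac{272}{7}$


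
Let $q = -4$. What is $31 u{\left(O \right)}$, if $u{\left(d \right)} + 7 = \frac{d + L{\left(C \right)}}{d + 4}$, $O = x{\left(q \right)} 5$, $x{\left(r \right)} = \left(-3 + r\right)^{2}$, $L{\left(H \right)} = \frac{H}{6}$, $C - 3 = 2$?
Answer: $- \frac{278473}{1494} \approx -186.39$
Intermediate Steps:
$C = 5$ ($C = 3 + 2 = 5$)
$L{\left(H \right)} = \frac{H}{6}$ ($L{\left(H \right)} = H \frac{1}{6} = \frac{H}{6}$)
$O = 245$ ($O = \left(-3 - 4\right)^{2} \cdot 5 = \left(-7\right)^{2} \cdot 5 = 49 \cdot 5 = 245$)
$u{\left(d \right)} = -7 + \frac{\frac{5}{6} + d}{4 + d}$ ($u{\left(d \right)} = -7 + \frac{d + \frac{1}{6} \cdot 5}{d + 4} = -7 + \frac{d + \frac{5}{6}}{4 + d} = -7 + \frac{\frac{5}{6} + d}{4 + d}$)
$31 u{\left(O \right)} = 31 \frac{-163 - 8820}{6 \left(4 + 245\right)} = 31 \frac{-163 - 8820}{6 \cdot 249} = 31 \cdot \frac{1}{6} \cdot \frac{1}{249} \left(-8983\right) = 31 \left(- \frac{8983}{1494}\right) = - \frac{278473}{1494}$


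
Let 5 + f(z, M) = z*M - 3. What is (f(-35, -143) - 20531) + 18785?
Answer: 3251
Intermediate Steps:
f(z, M) = -8 + M*z (f(z, M) = -5 + (z*M - 3) = -5 + (M*z - 3) = -5 + (-3 + M*z) = -8 + M*z)
(f(-35, -143) - 20531) + 18785 = ((-8 - 143*(-35)) - 20531) + 18785 = ((-8 + 5005) - 20531) + 18785 = (4997 - 20531) + 18785 = -15534 + 18785 = 3251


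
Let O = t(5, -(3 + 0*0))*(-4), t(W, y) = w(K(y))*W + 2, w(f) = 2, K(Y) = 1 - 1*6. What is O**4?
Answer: 5308416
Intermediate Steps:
K(Y) = -5 (K(Y) = 1 - 6 = -5)
t(W, y) = 2 + 2*W (t(W, y) = 2*W + 2 = 2 + 2*W)
O = -48 (O = (2 + 2*5)*(-4) = (2 + 10)*(-4) = 12*(-4) = -48)
O**4 = (-48)**4 = 5308416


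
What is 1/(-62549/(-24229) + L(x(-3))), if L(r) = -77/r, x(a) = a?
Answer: 72687/2053280 ≈ 0.035400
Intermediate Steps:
1/(-62549/(-24229) + L(x(-3))) = 1/(-62549/(-24229) - 77/(-3)) = 1/(-62549*(-1/24229) - 77*(-⅓)) = 1/(62549/24229 + 77/3) = 1/(2053280/72687) = 72687/2053280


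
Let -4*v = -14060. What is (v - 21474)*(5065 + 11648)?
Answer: -300148767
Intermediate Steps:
v = 3515 (v = -1/4*(-14060) = 3515)
(v - 21474)*(5065 + 11648) = (3515 - 21474)*(5065 + 11648) = -17959*16713 = -300148767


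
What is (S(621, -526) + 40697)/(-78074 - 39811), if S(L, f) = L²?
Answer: -426338/117885 ≈ -3.6166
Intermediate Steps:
(S(621, -526) + 40697)/(-78074 - 39811) = (621² + 40697)/(-78074 - 39811) = (385641 + 40697)/(-117885) = 426338*(-1/117885) = -426338/117885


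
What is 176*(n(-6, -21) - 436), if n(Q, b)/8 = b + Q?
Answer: -114752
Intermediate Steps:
n(Q, b) = 8*Q + 8*b (n(Q, b) = 8*(b + Q) = 8*(Q + b) = 8*Q + 8*b)
176*(n(-6, -21) - 436) = 176*((8*(-6) + 8*(-21)) - 436) = 176*((-48 - 168) - 436) = 176*(-216 - 436) = 176*(-652) = -114752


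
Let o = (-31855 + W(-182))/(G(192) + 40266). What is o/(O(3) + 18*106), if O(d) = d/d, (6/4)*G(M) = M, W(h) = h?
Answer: -32037/77112146 ≈ -0.00041546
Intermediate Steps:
G(M) = 2*M/3
o = -32037/40394 (o = (-31855 - 182)/((⅔)*192 + 40266) = -32037/(128 + 40266) = -32037/40394 ≈ -0.79311)
O(d) = 1
o/(O(3) + 18*106) = -32037/(40394*(1 + 18*106)) = -32037/(40394*(1 + 1908)) = -32037/40394/1909 = -32037/40394*1/1909 = -32037/77112146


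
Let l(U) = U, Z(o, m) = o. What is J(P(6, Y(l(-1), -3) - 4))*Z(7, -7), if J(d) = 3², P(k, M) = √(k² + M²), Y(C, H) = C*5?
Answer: 63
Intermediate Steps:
Y(C, H) = 5*C
P(k, M) = √(M² + k²)
J(d) = 9
J(P(6, Y(l(-1), -3) - 4))*Z(7, -7) = 9*7 = 63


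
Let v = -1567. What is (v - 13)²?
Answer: 2496400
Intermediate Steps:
(v - 13)² = (-1567 - 13)² = (-1580)² = 2496400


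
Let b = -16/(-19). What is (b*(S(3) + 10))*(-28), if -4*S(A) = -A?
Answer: -4816/19 ≈ -253.47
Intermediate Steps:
b = 16/19 (b = -16*(-1/19) = 16/19 ≈ 0.84210)
S(A) = A/4 (S(A) = -(-1)*A/4 = A/4)
(b*(S(3) + 10))*(-28) = (16*((1/4)*3 + 10)/19)*(-28) = (16*(3/4 + 10)/19)*(-28) = ((16/19)*(43/4))*(-28) = (172/19)*(-28) = -4816/19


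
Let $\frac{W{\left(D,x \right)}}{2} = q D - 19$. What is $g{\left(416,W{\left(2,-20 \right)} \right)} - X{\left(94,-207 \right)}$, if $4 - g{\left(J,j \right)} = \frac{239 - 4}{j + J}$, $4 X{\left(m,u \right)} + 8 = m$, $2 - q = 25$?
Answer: $- \frac{2620}{143} \approx -18.322$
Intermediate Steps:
$q = -23$ ($q = 2 - 25 = -23$)
$X{\left(m,u \right)} = -2 + \frac{m}{4}$
$W{\left(D,x \right)} = -38 - 46 D$ ($W{\left(D,x \right)} = 2 \left(- 23 D - 19\right) = 2 \left(-19 - 23 D\right) = -38 - 46 D$)
$g{\left(J,j \right)} = 4 - \frac{235}{J + j}$ ($g{\left(J,j \right)} = 4 - \frac{239 - 4}{j + J} = 4 - \frac{235}{J + j}$)
$g{\left(416,W{\left(2,-20 \right)} \right)} - X{\left(94,-207 \right)} = \frac{-235 + 4 \cdot 416 + 4 \left(-38 - 92\right)}{416 - 130} - \left(-2 + \frac{1}{4} \cdot 94\right) = \frac{-235 + 1664 + 4 \left(-38 - 92\right)}{416 - 130} - \left(-2 + \frac{47}{2}\right) = \frac{-235 + 1664 + 4 \left(-130\right)}{416 - 130} - \frac{43}{2} = \frac{-235 + 1664 - 520}{286} - \frac{43}{2} = \frac{1}{286} \cdot 909 - \frac{43}{2} = \frac{909}{286} - \frac{43}{2} = - \frac{2620}{143}$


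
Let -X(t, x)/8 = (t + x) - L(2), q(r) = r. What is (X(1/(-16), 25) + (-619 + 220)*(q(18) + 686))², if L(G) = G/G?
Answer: 316040730625/4 ≈ 7.9010e+10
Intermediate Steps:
L(G) = 1
X(t, x) = 8 - 8*t - 8*x (X(t, x) = -8*((t + x) - 1*1) = -8*((t + x) - 1) = -8*(-1 + t + x) = 8 - 8*t - 8*x)
(X(1/(-16), 25) + (-619 + 220)*(q(18) + 686))² = ((8 - 8/(-16) - 8*25) + (-619 + 220)*(18 + 686))² = ((8 - 8*(-1/16) - 200) - 399*704)² = ((8 + ½ - 200) - 280896)² = (-383/2 - 280896)² = (-562175/2)² = 316040730625/4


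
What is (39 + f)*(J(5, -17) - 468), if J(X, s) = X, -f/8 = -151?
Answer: -577361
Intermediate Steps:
f = 1208 (f = -8*(-151) = 1208)
(39 + f)*(J(5, -17) - 468) = (39 + 1208)*(5 - 468) = 1247*(-463) = -577361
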